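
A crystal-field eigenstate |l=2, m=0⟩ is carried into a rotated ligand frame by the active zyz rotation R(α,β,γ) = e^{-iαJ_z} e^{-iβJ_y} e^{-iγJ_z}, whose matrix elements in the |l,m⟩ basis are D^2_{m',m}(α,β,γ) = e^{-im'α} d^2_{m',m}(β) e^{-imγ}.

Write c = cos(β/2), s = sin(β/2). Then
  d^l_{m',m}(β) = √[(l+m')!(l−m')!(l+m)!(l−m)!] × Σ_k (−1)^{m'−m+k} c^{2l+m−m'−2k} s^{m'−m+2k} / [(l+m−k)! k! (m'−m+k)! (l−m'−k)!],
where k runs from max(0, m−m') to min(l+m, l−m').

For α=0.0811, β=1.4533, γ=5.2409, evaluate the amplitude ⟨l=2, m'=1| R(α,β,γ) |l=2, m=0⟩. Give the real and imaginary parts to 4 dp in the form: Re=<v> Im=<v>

Re=-0.1421 Im=0.0116

D^2_{1,0}(0.0811,1.4533,5.2409) = e^{-i·1·0.0811}·d^2_{1,0}(1.4533)·e^{-i·0·5.2409}. Compute d first:
Half-angle: c=0.747404, s=0.664370. N=√(6·1·2·2)=4.898979
k∈{0,1} keeps every argument non-negative
  k=0: (−1)^1·4.8990/(2)·0.7474^3·0.6644^1 = -0.679441
  k=1: (−1)^2·4.8990/(2)·0.7474^1·0.6644^3 = +0.536859
d^2_{1,0}(1.4533) = -0.679441 +0.536859 = -0.142582
D = (+0.996713-0.081011i)·(-0.142582)·(+1.000000+0.000000i) = -0.142114+0.011551i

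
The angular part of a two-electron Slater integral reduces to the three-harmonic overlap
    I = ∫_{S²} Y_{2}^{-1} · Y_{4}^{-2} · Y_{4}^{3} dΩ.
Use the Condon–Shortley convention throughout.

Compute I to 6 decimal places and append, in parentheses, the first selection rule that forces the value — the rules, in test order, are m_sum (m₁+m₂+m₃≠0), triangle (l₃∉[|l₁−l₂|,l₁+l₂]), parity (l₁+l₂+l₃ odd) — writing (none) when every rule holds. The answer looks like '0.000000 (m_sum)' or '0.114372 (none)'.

Rules hold: Σm=0, L=10 even, 2≤4≤6.
N = 5·9·9 = 405
Δ = 2!·2!·6!/11! = 1/13860
Racah Σ t=0..2: t=0:+1/192 t=1:−1/36 t=2:+1/192 = -5/288
⇒ 3j(2 4 4; 0 0 0)² = 20/693, sgn -1
Racah Σ t=1..2: t=1:−1/240 t=2:+1/1440 = -1/288
⇒ 3j(2 4 4; -1 -2 3)² = 5/132, sgn +1
4πI² = N·(3j₀)²·(3jₘ)² = 375/847
I = -1·√(0.442739/4π) = -0.18770204
No selection rule forces the value: the integral is nonzero (none).

-0.187702 (none)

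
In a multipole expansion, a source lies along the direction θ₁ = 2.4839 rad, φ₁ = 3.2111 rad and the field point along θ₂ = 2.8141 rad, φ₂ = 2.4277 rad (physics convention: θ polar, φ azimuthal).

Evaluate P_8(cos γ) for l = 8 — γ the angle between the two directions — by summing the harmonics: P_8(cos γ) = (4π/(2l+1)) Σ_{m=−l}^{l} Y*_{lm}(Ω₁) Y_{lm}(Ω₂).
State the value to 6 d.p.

Term-by-term m-sum for l=8 (normalisation 4π/17 = 0.739198):
  [-8]  conj(Y_{8,-8})(Ω₁) = (0.008536, 0.005305) ; Y_{8,-8}(Ω₂) = (0.000050, -0.000032) ; Δ = (0.000001, -0.000000)
  [-7]  conj(Y_{8,-7})(Ω₁) = (0.046004, 0.024335) ; Y_{8,-7}(Ω₂) = (0.000195, -0.000668) ; Δ = (0.000025, -0.000026)
  [-6]  conj(Y_{8,-6})(Ω₁) = (0.150750, 0.066787) ; Y_{8,-6}(Ω₂) = (-0.002159, -0.004720) ; Δ = (-0.000010, -0.000856)
  [-5]  conj(Y_{8,-5})(Ω₁) = (0.330271, 0.119637) ; Y_{8,-5}(Ω₂) = (-0.025206, -0.011495) ; Δ = (-0.006950, -0.006812)
  [-4]  conj(Y_{8,-4})(Ω₁) = (0.463945, 0.132420) ; Y_{8,-4}(Ω₂) = (-0.104016, 0.030589) ; Δ = (-0.052308, 0.000418)
  [-3]  conj(Y_{8,-3})(Ω₁) = (0.311207, 0.065851) ; Y_{8,-3}(Ω₂) = (-0.164174, 0.255639) ; Δ = (-0.067926, 0.068746)
  [-2]  conj(Y_{8,-2})(Ω₁) = (-0.154365, -0.021598) ; Y_{8,-2}(Ω₂) = (0.079401, 0.551422) ; Δ = (-0.000347, -0.086835)
  [-1]  conj(Y_{8,-1})(Ω₁) = (-0.404373, -0.028152) ; Y_{8,-1}(Ω₂) = (0.369598, 0.320190) ; Δ = (-0.140441, -0.139881)
  [+0]  conj(Y_{8,0})(Ω₁) = (0.029995, -0.000000) ; Y_{8,0}(Ω₂) = (-0.210045, 0.000000) ; Δ = (-0.006300, 0.000000)
  [+1]  conj(Y_{8,1})(Ω₁) = (0.404373, -0.028152) ; Y_{8,1}(Ω₂) = (-0.369598, 0.320190) ; Δ = (-0.140441, 0.139881)
  [+2]  conj(Y_{8,2})(Ω₁) = (-0.154365, 0.021598) ; Y_{8,2}(Ω₂) = (0.079401, -0.551422) ; Δ = (-0.000347, 0.086835)
  [+3]  conj(Y_{8,3})(Ω₁) = (-0.311207, 0.065851) ; Y_{8,3}(Ω₂) = (0.164174, 0.255639) ; Δ = (-0.067926, -0.068746)
  [+4]  conj(Y_{8,4})(Ω₁) = (0.463945, -0.132420) ; Y_{8,4}(Ω₂) = (-0.104016, -0.030589) ; Δ = (-0.052308, -0.000418)
  [+5]  conj(Y_{8,5})(Ω₁) = (-0.330271, 0.119637) ; Y_{8,5}(Ω₂) = (0.025206, -0.011495) ; Δ = (-0.006950, 0.006812)
  [+6]  conj(Y_{8,6})(Ω₁) = (0.150750, -0.066787) ; Y_{8,6}(Ω₂) = (-0.002159, 0.004720) ; Δ = (-0.000010, 0.000856)
  [+7]  conj(Y_{8,7})(Ω₁) = (-0.046004, 0.024335) ; Y_{8,7}(Ω₂) = (-0.000195, -0.000668) ; Δ = (0.000025, 0.000026)
  [+8]  conj(Y_{8,8})(Ω₁) = (0.008536, -0.005305) ; Y_{8,8}(Ω₂) = (0.000050, 0.000032) ; Δ = (0.000001, 0.000000)
Σ over m = (-0.542214, -0.000000); ×(4π/17) → (-0.400804, -0.000000). Real part: -0.400804

-0.400804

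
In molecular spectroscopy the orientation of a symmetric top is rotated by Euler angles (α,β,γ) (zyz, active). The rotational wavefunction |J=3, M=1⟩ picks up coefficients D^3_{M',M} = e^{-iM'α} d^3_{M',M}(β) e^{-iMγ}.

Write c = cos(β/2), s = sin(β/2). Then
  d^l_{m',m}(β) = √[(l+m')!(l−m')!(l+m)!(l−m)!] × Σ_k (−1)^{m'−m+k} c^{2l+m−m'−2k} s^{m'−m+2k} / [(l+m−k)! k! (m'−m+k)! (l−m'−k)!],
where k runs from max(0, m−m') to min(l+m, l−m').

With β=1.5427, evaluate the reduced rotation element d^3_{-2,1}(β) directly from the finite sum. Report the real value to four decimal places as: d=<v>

d^3_{-2,1}(β=1.5427) via the finite sum:
c=cos(1.542700/2)=0.716970, s=sin(1.542700/2)=0.697104; N=√[1·120·24·2]=75.894664
The bounds max(0,m−m')=3 and min(l+m,l−m')=4 give 2 terms
  k=3: (−1)^0·75.8947/(12)·0.7170^3·0.6971^3 = +0.789634
  k=4: (−1)^1·75.8947/(24)·0.7170^1·0.6971^5 = -0.373240
d^3_{-2,1}(1.5427) = +0.789634 -0.373240 = +0.416394

d=0.4164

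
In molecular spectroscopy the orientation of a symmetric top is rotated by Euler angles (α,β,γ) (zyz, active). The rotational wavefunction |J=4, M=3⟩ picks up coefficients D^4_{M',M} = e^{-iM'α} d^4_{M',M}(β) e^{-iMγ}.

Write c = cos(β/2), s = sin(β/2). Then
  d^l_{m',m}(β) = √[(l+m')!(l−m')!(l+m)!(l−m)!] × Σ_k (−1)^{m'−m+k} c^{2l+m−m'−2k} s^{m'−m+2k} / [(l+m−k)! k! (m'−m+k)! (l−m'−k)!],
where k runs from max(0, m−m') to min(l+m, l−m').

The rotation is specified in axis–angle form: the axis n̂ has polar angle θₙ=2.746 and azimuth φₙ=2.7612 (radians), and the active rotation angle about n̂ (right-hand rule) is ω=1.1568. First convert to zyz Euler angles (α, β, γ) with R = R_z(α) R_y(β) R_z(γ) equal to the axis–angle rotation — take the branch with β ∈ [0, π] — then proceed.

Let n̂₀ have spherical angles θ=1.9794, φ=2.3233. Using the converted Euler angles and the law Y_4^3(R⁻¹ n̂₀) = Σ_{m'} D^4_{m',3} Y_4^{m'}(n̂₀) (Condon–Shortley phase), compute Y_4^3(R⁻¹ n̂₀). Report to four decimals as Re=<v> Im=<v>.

Axis–angle → zyz. n̂ = (sinθₙcosφₙ, sinθₙsinφₙ, cosθₙ) = (-0.357810, +0.143077, -0.922768), ω = 1.1568.
R = I cosω + sinω [n̂]ₓ + (1−cosω) n̂n̂ᵀ gives
  R = [+0.478797, +0.814213, +0.328345; -0.875414, +0.414507, +0.248666; +0.066366, -0.406498, +0.911238]
β = atan2(√(R₁₃²+R₂₃²), R₃₃) = 0.424516; α = atan2(R₂₃, R₁₃) mod 2π = 0.648177; γ = atan2(R₃₂, −R₃₁) mod 2π = 4.550555
Need the full column D^4_{m',3} for m'=−4..4 at α=0.6482, β=0.4245, γ=4.5506.
cos(β/2)=0.977558, sin(β/2)=0.210668
d^4_{-4,3}: single k=7 term ⇒ +0.000051;  D = +0.000003+0.000051i
d^4_{-3,3}: k∈[6..7] ⇒ +0.000585 -0.000004 = +0.000581;  D = +0.000379+0.000440i
d^4_{-2,3}: k∈[5..6] ⇒ +0.004351 -0.000067 = +0.004284;  D = +0.004189+0.000897i
d^4_{-1,3}: k∈[4..5] ⇒ +0.023795 -0.000663 = +0.023132;  D = +0.020957-0.009792i
d^4_{0,3}: k∈[3..4] ⇒ +0.098758 -0.004587 = +0.094171;  D = +0.043945-0.083289i
d^4_{1,3}: k∈[2..3] ⇒ +0.307412 -0.023795 = +0.283617;  D = -0.045934-0.279873i
d^4_{2,3}: k∈[1..2] ⇒ +0.672449 -0.093690 = +0.578759;  D = -0.419527-0.398697i
d^4_{3,3}: k∈[0..1] ⇒ +0.833948 -0.271112 = +0.562836;  D = -0.559324-0.062777i
d^4_{4,3}: single k=0 term ⇒ -0.508323;  D = +0.436929-0.259780i
Y_4^{m'}(θ=1.9794,φ=2.3233) and Σ D·Y over m':
  (+0.0000+0.0001i)·(-0.3111-0.0412i)  (+0.0004+0.0004i)·(-0.2972+0.2437i)  (+0.0042+0.0009i)·(-0.0019+0.0295i)  (+0.0210-0.0098i)·(-0.2234-0.2386i)  (+0.0439-0.0833i)·(-0.0914+0.0000i)  (-0.0459-0.2799i)·(+0.2234-0.2386i)  (-0.4195-0.3987i)·(-0.0019-0.0295i)  (-0.5593-0.0628i)·(+0.2972+0.2437i)  (+0.4369-0.2598i)·(-0.3111+0.0412i)
Y_4^3(R⁻¹ n̂) = -0.375477-0.089663i

Re=-0.3755 Im=-0.0897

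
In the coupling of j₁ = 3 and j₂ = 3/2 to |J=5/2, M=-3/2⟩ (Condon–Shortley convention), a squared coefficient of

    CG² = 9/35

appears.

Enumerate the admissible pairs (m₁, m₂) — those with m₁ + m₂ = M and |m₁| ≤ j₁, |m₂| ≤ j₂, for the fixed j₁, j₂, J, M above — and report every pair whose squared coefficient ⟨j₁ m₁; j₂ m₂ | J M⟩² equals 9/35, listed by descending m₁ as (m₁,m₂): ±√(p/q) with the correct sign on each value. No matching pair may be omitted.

Admissible pairs with m₁+m₂ = M = -3/2: (-3,3/2), (-2,1/2), (-1,-1/2), (0,-3/2)
  (m₁,m₂)=(0,-3/2): CG² = 9/35, CG = +√(9/35)   ← matches the target
  (m₁,m₂)=(-1,-1/2): CG² = 7/20, CG = −√(7/20)
  (m₁,m₂)=(-2,1/2): CG² = 1/14, CG = +√(1/14)
  (m₁,m₂)=(-3,3/2): CG² = 9/28, CG = +√(9/28)
Pairs with CG² = 9/35: (0,-3/2): +√(9/35)

(0,-3/2): +√(9/35)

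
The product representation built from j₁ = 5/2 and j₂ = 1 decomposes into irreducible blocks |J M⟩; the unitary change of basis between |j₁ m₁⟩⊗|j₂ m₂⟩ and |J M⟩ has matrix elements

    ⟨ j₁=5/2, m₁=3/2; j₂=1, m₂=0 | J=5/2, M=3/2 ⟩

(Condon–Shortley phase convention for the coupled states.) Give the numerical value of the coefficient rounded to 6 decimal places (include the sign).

triangle: 1!×4!×1!/7! = 24/5040
(j±m)!: 4!×1!×1!×1!×4!×1! = 576
prefactor² = (2J+1)×Δ×N² = 576/35
  k=0: +1/(0!×1!×1!×1!×3!×0!) = 1/6
  k=1: −1/(1!×0!×0!×0!×4!×1!) = -1/24
Σ = 1/8  ⇒  CG² = 576/35×(1/8)² = 9/35
CG = +√(9/35) = +0.507093

+0.507093  (= +√(9/35))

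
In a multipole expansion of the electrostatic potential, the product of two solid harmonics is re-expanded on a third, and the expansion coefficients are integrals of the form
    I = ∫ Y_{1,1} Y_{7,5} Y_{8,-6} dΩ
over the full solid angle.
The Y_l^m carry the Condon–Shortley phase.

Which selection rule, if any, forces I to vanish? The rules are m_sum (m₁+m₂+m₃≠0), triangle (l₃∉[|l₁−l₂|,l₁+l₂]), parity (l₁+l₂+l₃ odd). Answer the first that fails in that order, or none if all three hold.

none

Σmᵢ = 0  ✓
l₃∈[|l₁−l₂|,l₁+l₂]=[6,8], have l₃=8  ✓
Σlᵢ = 16 ⇒ even  ✓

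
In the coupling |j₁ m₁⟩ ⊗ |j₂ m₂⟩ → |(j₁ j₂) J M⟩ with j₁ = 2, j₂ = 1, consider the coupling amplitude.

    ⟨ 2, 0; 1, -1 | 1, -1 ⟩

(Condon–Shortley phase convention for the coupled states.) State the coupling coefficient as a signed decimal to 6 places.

triangle: 2!·2!·0!/5! = 4/120
(j±m)!: 2!·2!·0!·2!·0!·2! = 16
prefactor² = (2J+1)·Δ·N² = 8/5
  k=0: +1/(0!·2!·2!·0!·0!·0!) = 1/4
Σ = 1/4  ⇒  CG² = 8/5·(1/4)² = 1/10
CG = +√(1/10) = +0.316228

+√(1/10) ≈ +0.316228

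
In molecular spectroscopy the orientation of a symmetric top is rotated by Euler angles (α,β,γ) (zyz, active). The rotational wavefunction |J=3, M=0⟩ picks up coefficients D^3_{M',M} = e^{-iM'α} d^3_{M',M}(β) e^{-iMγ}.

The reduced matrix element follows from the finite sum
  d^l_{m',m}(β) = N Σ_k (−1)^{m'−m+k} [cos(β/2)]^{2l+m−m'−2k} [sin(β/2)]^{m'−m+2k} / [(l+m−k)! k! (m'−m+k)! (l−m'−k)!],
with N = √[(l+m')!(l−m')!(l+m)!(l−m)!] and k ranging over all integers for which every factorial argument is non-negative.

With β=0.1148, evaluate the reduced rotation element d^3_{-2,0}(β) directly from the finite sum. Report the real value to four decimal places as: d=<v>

d^3_{-2,0}(β=0.1148) via the finite sum:
c=cos(0.114800/2)=0.998353, s=sin(0.114800/2)=0.057368; N=√[1·120·6·6]=65.726707
Admissible k: 2..3 (factorial args all ≥0)
  k=2: (−1)^0·65.7267/(12)·0.9984^4·0.0574^2 = +0.017908
  k=3: (−1)^1·65.7267/(12)·0.9984^2·0.0574^4 = -0.000059
d^3_{-2,0}(0.1148) = +0.017908 -0.000059 = +0.017849

d=0.0178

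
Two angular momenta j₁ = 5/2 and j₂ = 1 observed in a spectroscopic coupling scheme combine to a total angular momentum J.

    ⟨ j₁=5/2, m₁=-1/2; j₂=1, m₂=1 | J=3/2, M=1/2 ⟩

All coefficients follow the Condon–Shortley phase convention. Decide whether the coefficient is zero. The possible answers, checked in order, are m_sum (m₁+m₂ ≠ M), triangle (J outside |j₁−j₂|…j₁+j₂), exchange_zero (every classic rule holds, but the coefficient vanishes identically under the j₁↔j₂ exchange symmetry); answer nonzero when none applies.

nonzero

m-sum: m₁+m₂ = -1/2+1 = 1/2, M = 1/2  ✓
triangle: |j₁−j₂| = 3/2 ≤ J = 3/2 ≤ j₁+j₂ = 7/2  ✓
exchange: j₁≠j₂ or m₁≠m₂ — the exchange symmetry imposes no constraint here
value check: CG = +√(1/5) = +0.447214 ≠ 0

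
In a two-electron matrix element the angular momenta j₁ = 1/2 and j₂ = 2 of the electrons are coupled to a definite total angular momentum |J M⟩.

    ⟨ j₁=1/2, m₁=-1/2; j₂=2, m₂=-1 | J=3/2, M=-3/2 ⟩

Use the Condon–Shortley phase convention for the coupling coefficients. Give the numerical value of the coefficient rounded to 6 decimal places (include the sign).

-0.447214

triangle: 1!*0!*3!/5! = 6/120
(j±m)!: 0!*1!*1!*3!*0!*3! = 36
prefactor² = (2J+1)*Δ*N² = 36/5
  k=1: −1/(1!*0!*0!*0!*0!*3!) = -1/6
Σ = -1/6  ⇒  CG² = 36/5*(-1/6)² = 1/5
CG = −√(1/5) = -0.447214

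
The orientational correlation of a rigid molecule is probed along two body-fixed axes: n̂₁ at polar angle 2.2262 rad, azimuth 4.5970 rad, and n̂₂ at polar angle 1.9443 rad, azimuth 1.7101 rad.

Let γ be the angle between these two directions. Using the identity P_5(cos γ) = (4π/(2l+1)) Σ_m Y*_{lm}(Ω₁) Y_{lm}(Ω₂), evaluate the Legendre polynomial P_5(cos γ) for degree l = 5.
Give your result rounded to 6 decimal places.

-0.107564

Expand P_5 via completeness: Σ_{m} conj(Y_{5,m}) at Ω₁ times Y_{5,m} at Ω₂ —
  term(m=-5) = (-0.013830, 0.045133)   from Y*(Ω₁)=(-0.079293, -0.121837), Y(Ω₂)=(-0.208328, -0.249091)
  term(m=-4) = (0.074580, -0.121093)   from Y*(Ω₁)=(-0.316415, 0.157381), Y(Ω₂)=(-0.341556, 0.212816)
  term(m=-3) = (-0.016142, 0.015468)   from Y*(Ω₁)=(0.137051, 0.379969), Y(Ω₂)=(0.022464, 0.050586)
  term(m=-2) = (-0.020875, 0.011660)   from Y*(Ω₁)=(0.072300, -0.016988), Y(Ω₂)=(-0.309535, 0.088542)
  term(m=-1) = (-0.046938, 0.012220)   from Y*(Ω₁)=(0.038087, 0.328607), Y(Ω₂)=(0.020359, 0.145200)
  term(m=+0) = (-0.047746, 0.000000)   from Y*(Ω₁)=(0.164613, -0.000000), Y(Ω₂)=(-0.290051, 0.000000)
  term(m=+1) = (-0.046938, -0.012220)   from Y*(Ω₁)=(-0.038087, 0.328607), Y(Ω₂)=(-0.020359, 0.145200)
  term(m=+2) = (-0.020875, -0.011660)   from Y*(Ω₁)=(0.072300, 0.016988), Y(Ω₂)=(-0.309535, -0.088542)
  term(m=+3) = (-0.016142, -0.015468)   from Y*(Ω₁)=(-0.137051, 0.379969), Y(Ω₂)=(-0.022464, 0.050586)
  term(m=+4) = (0.074580, 0.121093)   from Y*(Ω₁)=(-0.316415, -0.157381), Y(Ω₂)=(-0.341556, -0.212816)
  term(m=+5) = (-0.013830, -0.045133)   from Y*(Ω₁)=(0.079293, -0.121837), Y(Ω₂)=(0.208328, -0.249091)
Σ over m = (-0.094156, 0.000000); ×(4π/11) → (-0.107564, 0.000000). Real part: -0.107564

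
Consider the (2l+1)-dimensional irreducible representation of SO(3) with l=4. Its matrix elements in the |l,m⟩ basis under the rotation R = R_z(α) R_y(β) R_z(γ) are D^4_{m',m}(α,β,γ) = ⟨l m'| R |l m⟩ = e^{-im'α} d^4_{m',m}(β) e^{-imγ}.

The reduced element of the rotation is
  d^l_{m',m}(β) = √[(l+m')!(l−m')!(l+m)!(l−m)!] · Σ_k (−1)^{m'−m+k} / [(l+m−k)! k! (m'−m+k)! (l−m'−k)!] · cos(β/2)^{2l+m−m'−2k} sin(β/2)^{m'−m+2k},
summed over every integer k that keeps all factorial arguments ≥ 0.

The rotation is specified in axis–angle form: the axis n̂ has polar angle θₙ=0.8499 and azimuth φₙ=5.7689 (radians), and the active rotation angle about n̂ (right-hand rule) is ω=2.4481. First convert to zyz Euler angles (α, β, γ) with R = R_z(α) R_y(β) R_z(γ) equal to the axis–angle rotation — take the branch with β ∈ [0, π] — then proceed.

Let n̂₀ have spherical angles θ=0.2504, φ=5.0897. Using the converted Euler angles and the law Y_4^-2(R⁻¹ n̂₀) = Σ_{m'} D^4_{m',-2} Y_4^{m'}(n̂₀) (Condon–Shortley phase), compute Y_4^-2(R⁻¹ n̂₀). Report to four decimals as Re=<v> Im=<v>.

Axis–angle → zyz. n̂ = (sinθₙcosφₙ, sinθₙsinφₙ, cosθₙ) = (+0.654041, -0.369532, +0.660058), ω = 2.4481.
R = I cosω + sinω [n̂]ₓ + (1−cosω) n̂n̂ᵀ gives
  R = [-0.012287, -0.849479, +0.527479; -0.005625, -0.527452, -0.849566; +0.999909, -0.013405, +0.001702]
β = atan2(√(R₁₃²+R₂₃²), R₃₃) = 1.569094; α = atan2(R₂₃, R₁₃) mod 2π = 5.268020; γ = atan2(R₃₂, −R₃₁) mod 2π = 3.154998
Need the full column D^4_{m',-2} for m'=−4..4 at α=5.2680, β=1.5691, γ=3.1550.
cos(β/2)=0.707708, sin(β/2)=0.706505
d^4_{-4,-2}: single k=2 term ⇒ +0.331845;  D = -0.208285+0.258338i
d^4_{-3,-2}: k∈[1..2] ⇒ +0.235050 -0.702752 = -0.467702;  D = +0.464174+0.057341i
d^4_{-2,-2}: k∈[0..2] ⇒ +0.062927 -0.752553 +0.937495 = +0.247868;  D = -0.103942-0.225021i
d^4_{-1,-2}: k∈[0..2] ⇒ -0.266521 +1.328076 -0.882375 = +0.179180;  D = +0.098561-0.149637i
d^4_{0,-2}: k∈[0..2] ⇒ +0.594946 -1.581130 +0.590908 = -0.395276;  D = -0.395133-0.010597i
d^4_{1,-2}: k∈[0..2] ⇒ -0.885384 +1.323563 -0.263813 = +0.174366;  D = +0.087970+0.150548i
d^4_{2,-2}: k∈[0..2] ⇒ +0.937495 -0.747447 +0.062076 = +0.252123;  D = -0.117842+0.222889i
d^4_{3,-2}: k∈[0..1] ⇒ -0.700363 +0.232661 = -0.467702;  D = +0.466580-0.032380i
d^4_{4,-2}: single k=0 term ⇒ +0.329593;  D = -0.192822-0.267304i
Y_4^{m'}(θ=0.2504,φ=5.0897) and Σ D·Y over m':
  (-0.2083+0.2583i)·(+0.0001-0.0017i)  (+0.4642+0.0573i)·(-0.0167-0.0078i)  (-0.1039-0.2250i)·(-0.0834+0.0784i)  (+0.0986-0.1496i)·(+0.1494+0.3769i)  (-0.3951-0.0106i)·(+0.6004+0.0000i)  (+0.0880+0.1505i)·(-0.1494+0.3769i)  (-0.1178+0.2229i)·(-0.0834-0.0784i)  (+0.4666-0.0324i)·(+0.0167-0.0078i)  (-0.1928-0.2673i)·(+0.0001+0.0017i)
Y_4^-2(R⁻¹ n̂) = -0.181351+0.011604i

Re=-0.1814 Im=0.0116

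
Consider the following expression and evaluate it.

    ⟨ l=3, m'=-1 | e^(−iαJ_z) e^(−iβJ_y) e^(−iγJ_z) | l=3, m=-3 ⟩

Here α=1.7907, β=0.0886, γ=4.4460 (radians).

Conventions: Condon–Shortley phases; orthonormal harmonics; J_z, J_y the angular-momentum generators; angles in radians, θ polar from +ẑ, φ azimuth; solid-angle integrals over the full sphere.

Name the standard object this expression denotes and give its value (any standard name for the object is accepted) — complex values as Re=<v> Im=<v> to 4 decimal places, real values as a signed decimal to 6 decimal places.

Wigner D-matrix element, Re=-0.0063 Im=0.0041

This is a Wigner D-matrix element — the rotation-matrix element ⟨l m'| R(α,β,γ) |l m⟩ in the angular-momentum basis.
D^3_{-1,-3}(1.7907,0.0886,4.4460) = e^{-i·-1·1.7907}·d^3_{-1,-3}(0.0886)·e^{-i·-3·4.4460}. Compute d first:
With c≡cos(β/2)=0.999019 and s≡sin(β/2)=0.044286, N=[2·24·1·720]^{1/2}=185.903201
k: max(0,(-3)−(-1))=0 … min(3+(-3),3−(-1))=0
  k=0: (−1)^2·185.9032/(48)·0.9990^4·0.0443^2 = +0.007566
d^3_{-1,-3}(0.0886) = +0.007566
D = (-0.218136+0.975918i)·(+0.007566)·(+0.716775+0.697304i) = -0.006332+0.004142i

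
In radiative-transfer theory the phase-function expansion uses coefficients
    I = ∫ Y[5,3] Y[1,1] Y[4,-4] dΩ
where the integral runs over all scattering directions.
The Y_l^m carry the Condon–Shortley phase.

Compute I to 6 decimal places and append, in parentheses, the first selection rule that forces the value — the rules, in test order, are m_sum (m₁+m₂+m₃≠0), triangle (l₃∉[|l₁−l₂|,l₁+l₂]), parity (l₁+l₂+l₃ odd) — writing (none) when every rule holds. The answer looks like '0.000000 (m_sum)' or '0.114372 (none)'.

-0.049106 (none)

Checks pass: Σm=0; 10 even; l₃=4∈[4,6].
(2·5+1)(2·1+1)(2·4+1) = 297
Δ: 2! 8! 0! / 11! → 1/495
sum: t=1:−1/576 = -1/576
3j²(5 1 4; 0 0 0) = Δ·Π!·Σ² = 5/99  (sign -1)
sum: t=2:+1/80640 = 1/80640
3j²(5 1 4; 3 1 -4) = Δ·Π!·Σ² = 1/495  (sign +1)
combine: 4πI² = 297·5/99·1/495 = 1/33
take √, sign -1: I = -0.04910640
No selection rule forces the value: the integral is nonzero (none).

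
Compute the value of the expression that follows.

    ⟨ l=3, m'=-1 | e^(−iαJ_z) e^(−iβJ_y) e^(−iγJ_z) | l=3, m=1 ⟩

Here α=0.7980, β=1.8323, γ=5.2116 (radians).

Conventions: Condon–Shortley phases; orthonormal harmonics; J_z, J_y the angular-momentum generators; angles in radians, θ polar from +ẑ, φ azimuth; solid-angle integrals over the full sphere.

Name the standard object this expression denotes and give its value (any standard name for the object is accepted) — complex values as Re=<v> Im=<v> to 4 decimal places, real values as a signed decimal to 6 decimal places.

Wigner D-matrix element, Re=0.1196 Im=-0.3883

This is a Wigner D-matrix element — the rotation-matrix element ⟨l m'| R(α,β,γ) |l m⟩ in the angular-momentum basis.
First d^3_{-1,1}(β=1.8323), then the phase factors e^{-i(-1)α} and e^{-i(1)γ}:
Half-angle: c=0.608879, s=0.793263. N=√(2·24·24·2)=48.000000
Admissible k: 2..4 (factorial args all ≥0)
  k=2: (−1)^0·48.0000/(8)·0.6089^4·0.7933^2 = +0.518931
  k=3: (−1)^1·48.0000/(6)·0.6089^2·0.7933^4 = -1.174414
  k=4: (−1)^2·48.0000/(48)·0.6089^0·0.7933^6 = +0.249175
d^3_{-1,1}(1.8323) = +0.518931 -1.174414 +0.249175 = -0.406308
Phases: e^{-i·(-1)·0.7980}=+0.698140+0.715961i, e^{-i·(1)·5.2116}=+0.478733+0.877961i ⇒ D=+0.119602-0.388306i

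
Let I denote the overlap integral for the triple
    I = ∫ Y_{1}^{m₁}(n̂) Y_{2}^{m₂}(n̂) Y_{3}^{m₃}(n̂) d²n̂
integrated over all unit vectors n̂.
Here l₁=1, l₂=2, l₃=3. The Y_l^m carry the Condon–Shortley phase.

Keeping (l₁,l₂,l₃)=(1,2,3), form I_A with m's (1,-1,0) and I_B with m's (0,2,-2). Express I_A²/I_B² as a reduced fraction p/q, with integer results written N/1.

l's match ⇒ only the (l;m) 3-j factors differ between A and B.
A: triangle coeff Δ(1,2,3) = 1/105; Σ_t [0,0]: t=0:+1/12 = 1/12; (3j)²=1/35 [(1 2 3; 1 -1 0)], sign=-1
B: triangle coeff Δ(1,2,3) = 1/105; Σ_t [0,0]: t=0:+1/24 = 1/24; (3j)²=1/21 [(1 2 3; 0 2 -2)], sign=-1
I_A²/I_B² = (1/35)/(1/21) = 3/5

3/5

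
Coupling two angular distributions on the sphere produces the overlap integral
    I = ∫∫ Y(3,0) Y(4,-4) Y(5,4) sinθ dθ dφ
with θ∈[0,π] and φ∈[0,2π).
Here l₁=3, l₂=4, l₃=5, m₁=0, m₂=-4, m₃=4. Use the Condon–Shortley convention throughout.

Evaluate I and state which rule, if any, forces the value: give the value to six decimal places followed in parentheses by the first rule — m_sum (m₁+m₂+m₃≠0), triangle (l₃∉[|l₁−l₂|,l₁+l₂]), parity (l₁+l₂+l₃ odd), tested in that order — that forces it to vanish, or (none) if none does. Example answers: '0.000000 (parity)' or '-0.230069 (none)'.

-0.207724 (none)

Rules hold: Σm=0, L=12 even, 1≤5≤7.
N = 7·9·11 = 693
Δ = 2!·4!·6!/13! = 1/180180
Racah Σ t=0..2: t=0:+1/576 t=1:−1/144 t=2:+1/576 = -1/288
⇒ 3j(3 4 5; 0 0 0)² = 20/1001, sgn +1
Racah Σ t=0..0: t=0:+1/8640 = 1/8640
⇒ 3j(3 4 5; 0 -4 4)² = 28/715, sgn -1
4πI² = N·(3j₀)²·(3jₘ)² = 1008/1859
I = -1·√(0.542227/4π) = -0.20772350
No selection rule forces the value: the integral is nonzero (none).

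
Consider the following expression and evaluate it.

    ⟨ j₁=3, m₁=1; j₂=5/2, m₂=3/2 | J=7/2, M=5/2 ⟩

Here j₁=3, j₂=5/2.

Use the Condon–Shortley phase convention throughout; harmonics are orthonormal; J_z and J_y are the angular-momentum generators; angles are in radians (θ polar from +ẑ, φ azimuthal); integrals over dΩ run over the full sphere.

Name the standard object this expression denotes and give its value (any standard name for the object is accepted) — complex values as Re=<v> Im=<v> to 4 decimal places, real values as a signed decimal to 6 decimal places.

This is a Clebsch–Gordan (vector-coupling) coefficient.
√[8·2!4!3!/10! · 4!2!4!1!6!1!] = √(18432/35)
  +(−1)^1/∏(1,1,1,3,3,0)! = -1/36  (running -1/36)
  +(−1)^2/∏(2,0,0,2,4,1)! = 1/96  (running -5/288)
⟨..|..⟩ = √(18432/35)·(-5/288) = -0.398410

Clebsch–Gordan coefficient, −√(10/63) ≈ -0.398410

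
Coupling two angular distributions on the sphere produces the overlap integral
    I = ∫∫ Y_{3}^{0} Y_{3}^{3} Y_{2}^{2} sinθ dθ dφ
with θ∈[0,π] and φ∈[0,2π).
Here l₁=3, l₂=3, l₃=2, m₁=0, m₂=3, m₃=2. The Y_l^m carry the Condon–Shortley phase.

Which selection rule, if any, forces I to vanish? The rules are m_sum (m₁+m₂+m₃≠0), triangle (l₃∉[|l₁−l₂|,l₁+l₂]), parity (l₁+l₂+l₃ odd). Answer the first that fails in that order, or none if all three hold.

azimuthal sum: 0 + 3 + 2 = 5  ✗
0 ≤ 2 ≤ 6 (triangle on l)
L = 3 + 3 + 2 = 8 (even)

m_sum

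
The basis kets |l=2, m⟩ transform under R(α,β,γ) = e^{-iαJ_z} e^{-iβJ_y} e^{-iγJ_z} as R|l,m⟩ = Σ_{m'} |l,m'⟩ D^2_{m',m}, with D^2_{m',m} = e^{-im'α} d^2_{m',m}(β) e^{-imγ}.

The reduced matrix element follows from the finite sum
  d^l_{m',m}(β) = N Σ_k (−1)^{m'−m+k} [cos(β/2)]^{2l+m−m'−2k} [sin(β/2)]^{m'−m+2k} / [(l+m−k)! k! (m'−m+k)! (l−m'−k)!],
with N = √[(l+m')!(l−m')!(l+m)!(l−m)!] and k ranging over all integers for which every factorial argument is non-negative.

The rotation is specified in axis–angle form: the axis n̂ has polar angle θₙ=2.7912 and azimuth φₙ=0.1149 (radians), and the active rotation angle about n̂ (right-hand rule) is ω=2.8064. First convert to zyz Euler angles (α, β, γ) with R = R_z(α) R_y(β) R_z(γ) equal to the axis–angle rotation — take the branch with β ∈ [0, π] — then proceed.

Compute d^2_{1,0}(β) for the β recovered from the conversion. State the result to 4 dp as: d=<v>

d=-0.6014

Axis–angle → zyz. n̂ = (sinθₙcosφₙ, sinθₙsinφₙ, cosθₙ) = (+0.341003, +0.039355, -0.939238), ω = 2.8064.
R = I cosω + sinω [n̂]ₓ + (1−cosω) n̂n̂ᵀ gives
  R = [-0.718252, +0.335057, -0.609796; -0.282870, -0.941336, -0.184043; -0.635687, +0.040304, +0.770894]
β = atan2(√(R₁₃²+R₂₃²), R₃₃) = 0.690553; α = atan2(R₂₃, R₁₃) mod 2π = 3.434710; γ = atan2(R₃₂, −R₃₁) mod 2π = 0.063317
d^2_{1,0}(β=0.6906) via the finite sum:
With c≡cos(β/2)=0.940982 and s≡sin(β/2)=0.338457, N=[6·1·2·2]^{1/2}=4.898979
k: max(0,(0)−(1))=0 … min(2+(0),2−(1))=1
  k=0: (−1)^1·4.8990/(2)·0.9410^3·0.3385^1 = -0.690753
  k=1: (−1)^2·4.8990/(2)·0.9410^1·0.3385^3 = +0.089365
d^2_{1,0}(0.6906) = -0.690753 +0.089365 = -0.601388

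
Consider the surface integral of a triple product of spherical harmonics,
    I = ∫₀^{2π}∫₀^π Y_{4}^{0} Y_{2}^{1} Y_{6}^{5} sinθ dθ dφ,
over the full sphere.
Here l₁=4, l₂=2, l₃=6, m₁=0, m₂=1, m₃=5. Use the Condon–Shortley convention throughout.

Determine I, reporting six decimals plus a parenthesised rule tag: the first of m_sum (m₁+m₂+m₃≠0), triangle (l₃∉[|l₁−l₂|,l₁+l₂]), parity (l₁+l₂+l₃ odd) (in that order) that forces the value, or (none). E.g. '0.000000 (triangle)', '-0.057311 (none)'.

Σmᵢ = 6 ≠ 0, so the φ-integral vanishes; I = 0

0.000000 (m_sum)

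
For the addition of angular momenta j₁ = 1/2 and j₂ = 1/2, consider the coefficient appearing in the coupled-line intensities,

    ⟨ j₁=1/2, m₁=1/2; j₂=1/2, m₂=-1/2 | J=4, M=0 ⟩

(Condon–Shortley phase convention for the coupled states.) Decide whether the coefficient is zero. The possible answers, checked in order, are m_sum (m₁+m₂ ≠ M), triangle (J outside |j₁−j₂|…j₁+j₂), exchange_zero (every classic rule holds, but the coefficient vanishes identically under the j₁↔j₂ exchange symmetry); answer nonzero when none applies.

triangle

m-sum: m₁+m₂ = 1/2+(-1/2) = 0, M = 0  ✓
triangle: need |j₁−j₂| ≤ J ≤ j₁+j₂, i.e. J ∈ [0, 1]; J = 4 is outside ✗ ⇒ coefficient is 0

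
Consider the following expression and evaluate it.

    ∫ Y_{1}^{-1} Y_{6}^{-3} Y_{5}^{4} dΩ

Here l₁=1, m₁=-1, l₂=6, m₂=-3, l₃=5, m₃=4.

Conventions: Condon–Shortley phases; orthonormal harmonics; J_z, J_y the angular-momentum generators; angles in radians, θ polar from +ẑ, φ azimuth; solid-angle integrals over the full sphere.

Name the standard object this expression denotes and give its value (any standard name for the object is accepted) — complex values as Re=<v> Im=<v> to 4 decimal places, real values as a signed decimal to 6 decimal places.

Gaunt coefficient, -0.070770

This is a Gaunt coefficient — the integral of a triple product of spherical harmonics over the sphere.
Checks pass: Σm=0; 12 even; l₃=5∈[5,7].
(2·1+1)(2·6+1)(2·5+1) = 429
Δ: 2! 0! 10! / 13! → 1/858
sum: t=1:−1/14400 = -1/14400
3j²(1 6 5; 0 0 0) = Δ·Π!·Σ² = 6/143  (sign +1)
sum: t=2:+1/725760 = 1/725760
3j²(1 6 5; -1 -3 4) = Δ·Π!·Σ² = 1/286  (sign -1)
combine: 4πI² = 429·6/143·1/286 = 9/143
take √, sign -1: I = -0.07076985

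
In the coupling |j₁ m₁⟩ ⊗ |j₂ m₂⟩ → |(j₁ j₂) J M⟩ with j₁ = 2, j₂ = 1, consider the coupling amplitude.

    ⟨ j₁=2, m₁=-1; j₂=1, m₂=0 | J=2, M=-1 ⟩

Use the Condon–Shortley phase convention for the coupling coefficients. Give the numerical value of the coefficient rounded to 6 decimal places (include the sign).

√[5·1!3!1!/6! · 1!3!1!1!1!3!] = √(3/2)
  +(−1)^0/∏(0,1,3,1,0,0)! = 1/6  (running 1/6)
  +(−1)^1/∏(1,0,2,0,1,1)! = -1/2  (running -1/3)
⟨..|..⟩ = √(3/2)·(-1/3) = -0.408248

-0.408248  (= −√(1/6))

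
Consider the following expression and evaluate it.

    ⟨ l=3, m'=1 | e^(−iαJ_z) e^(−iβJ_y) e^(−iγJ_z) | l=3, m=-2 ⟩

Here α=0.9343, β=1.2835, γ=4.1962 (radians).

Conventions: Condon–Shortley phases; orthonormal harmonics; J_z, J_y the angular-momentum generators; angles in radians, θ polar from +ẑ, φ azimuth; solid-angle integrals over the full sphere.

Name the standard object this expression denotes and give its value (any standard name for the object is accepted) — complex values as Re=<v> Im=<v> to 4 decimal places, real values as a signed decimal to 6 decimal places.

Wigner D-matrix element, Re=-0.1938 Im=-0.4637

This is a Wigner D-matrix element — the rotation-matrix element ⟨l m'| R(α,β,γ) |l m⟩ in the angular-momentum basis.
First d^3_{1,-2}(β=1.2835), then the phase factors e^{-i(1)α} and e^{-i(-2)γ}:
c=cos(1.283500/2)=0.801049, s=sin(1.283500/2)=0.598598; N=√[24·2·1·120]=75.894664
Admissible k: 0..1 (factorial args all ≥0)
  k=0: (−1)^3·75.8947/(12)·0.8010^3·0.5986^3 = -0.697291
  k=1: (−1)^4·75.8947/(24)·0.8010^1·0.5986^5 = +0.194687
d^3_{1,-2}(1.2835) = -0.697291 +0.194687 = -0.502604
Phases: e^{-i·(1)·0.9343}=+0.594382-0.804183i, e^{-i·(-2)·4.1962}=-0.512779+0.858521i ⇒ D=-0.193815-0.463731i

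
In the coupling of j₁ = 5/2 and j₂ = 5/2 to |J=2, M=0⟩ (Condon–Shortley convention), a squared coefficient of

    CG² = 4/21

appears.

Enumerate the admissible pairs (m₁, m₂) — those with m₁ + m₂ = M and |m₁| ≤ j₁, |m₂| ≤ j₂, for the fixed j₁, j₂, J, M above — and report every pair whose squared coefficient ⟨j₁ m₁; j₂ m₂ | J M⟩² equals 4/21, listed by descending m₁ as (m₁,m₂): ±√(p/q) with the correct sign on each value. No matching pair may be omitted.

Admissible pairs with m₁+m₂ = M = 0: (-5/2,5/2), (-3/2,3/2), (-1/2,1/2), (1/2,-1/2), (3/2,-3/2), (5/2,-5/2)
  (m₁,m₂)=(5/2,-5/2): CG² = 25/84, CG = +√(25/84)
  (m₁,m₂)=(3/2,-3/2): CG² = 1/84, CG = +√(1/84)
  (m₁,m₂)=(1/2,-1/2): CG² = 4/21, CG = −√(4/21)   ← matches the target
  (m₁,m₂)=(-1/2,1/2): CG² = 4/21, CG = +√(4/21)   ← matches the target
  (m₁,m₂)=(-3/2,3/2): CG² = 1/84, CG = −√(1/84)
  (m₁,m₂)=(-5/2,5/2): CG² = 25/84, CG = −√(25/84)
Pairs with CG² = 4/21: (1/2,-1/2): −√(4/21); (-1/2,1/2): +√(4/21)

(1/2,-1/2): −√(4/21); (-1/2,1/2): +√(4/21)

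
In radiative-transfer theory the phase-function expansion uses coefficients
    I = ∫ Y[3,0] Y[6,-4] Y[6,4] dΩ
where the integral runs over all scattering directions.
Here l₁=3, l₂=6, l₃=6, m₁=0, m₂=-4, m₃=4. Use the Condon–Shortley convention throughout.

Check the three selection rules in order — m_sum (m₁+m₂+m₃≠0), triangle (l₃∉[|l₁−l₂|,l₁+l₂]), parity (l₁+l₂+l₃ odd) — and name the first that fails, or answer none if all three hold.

parity

azimuthal sum: 0 − 4 + 4 = 0  ✓
3 ≤ 6 ≤ 9 (triangle on l)  ✓
L = 3 + 6 + 6 = 15 (odd)  ✗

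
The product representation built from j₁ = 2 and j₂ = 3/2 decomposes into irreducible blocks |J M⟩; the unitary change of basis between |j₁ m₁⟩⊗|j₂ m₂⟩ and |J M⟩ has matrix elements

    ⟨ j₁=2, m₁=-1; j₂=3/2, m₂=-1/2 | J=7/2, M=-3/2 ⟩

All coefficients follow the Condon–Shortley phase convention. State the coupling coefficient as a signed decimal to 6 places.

j₁+j₂−J=0  J+j₁−j₂=4  J−j₁+j₂=3  j₁+j₂+J+1=8
(j₁±m₁, j₂±m₂, J±M) = (1,3,1,2,2,5)
P² = 576/7
sum k=0..0:
  [0] +1/12 = 1/12
S = 1/12
C² = P²·S² = 4/7 ; C = +0.755929

+√(4/7) = +0.755929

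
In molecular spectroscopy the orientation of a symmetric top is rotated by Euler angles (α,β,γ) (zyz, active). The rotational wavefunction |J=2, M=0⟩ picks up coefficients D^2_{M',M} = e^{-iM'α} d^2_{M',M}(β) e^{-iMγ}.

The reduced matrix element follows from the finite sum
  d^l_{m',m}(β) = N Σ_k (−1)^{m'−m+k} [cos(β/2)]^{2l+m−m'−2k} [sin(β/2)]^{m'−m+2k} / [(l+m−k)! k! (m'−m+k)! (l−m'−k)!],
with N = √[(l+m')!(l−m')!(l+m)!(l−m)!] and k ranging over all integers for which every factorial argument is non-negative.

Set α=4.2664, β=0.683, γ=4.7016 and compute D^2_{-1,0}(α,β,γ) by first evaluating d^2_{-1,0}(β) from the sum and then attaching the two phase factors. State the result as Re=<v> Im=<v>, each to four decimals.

D^2_{-1,0}(4.2664,0.6830,4.7016) = e^{-i·-1·4.2664}·d^2_{-1,0}(0.6830)·e^{-i·0·4.7016}. Compute d first:
c=cos(0.683000/2)=0.942253, s=sin(0.683000/2)=0.334901; N=√[1·6·2·2]=4.898979
The bounds max(0,m−m')=1 and min(l+m,l−m')=2 give 2 terms
  k=1: (−1)^0·4.8990/(2)·0.9423^3·0.3349^1 = +0.686270
  k=2: (−1)^1·4.8990/(2)·0.9423^1·0.3349^3 = -0.086695
d^2_{-1,0}(0.6830) = +0.686270 -0.086695 = +0.599575
Attach z-rotation phases: D = e^{-i(-1)(4.2664)}·(+0.599575)·e^{-i(0)(4.7016)} = -0.258627-0.540928i

Re=-0.2586 Im=-0.5409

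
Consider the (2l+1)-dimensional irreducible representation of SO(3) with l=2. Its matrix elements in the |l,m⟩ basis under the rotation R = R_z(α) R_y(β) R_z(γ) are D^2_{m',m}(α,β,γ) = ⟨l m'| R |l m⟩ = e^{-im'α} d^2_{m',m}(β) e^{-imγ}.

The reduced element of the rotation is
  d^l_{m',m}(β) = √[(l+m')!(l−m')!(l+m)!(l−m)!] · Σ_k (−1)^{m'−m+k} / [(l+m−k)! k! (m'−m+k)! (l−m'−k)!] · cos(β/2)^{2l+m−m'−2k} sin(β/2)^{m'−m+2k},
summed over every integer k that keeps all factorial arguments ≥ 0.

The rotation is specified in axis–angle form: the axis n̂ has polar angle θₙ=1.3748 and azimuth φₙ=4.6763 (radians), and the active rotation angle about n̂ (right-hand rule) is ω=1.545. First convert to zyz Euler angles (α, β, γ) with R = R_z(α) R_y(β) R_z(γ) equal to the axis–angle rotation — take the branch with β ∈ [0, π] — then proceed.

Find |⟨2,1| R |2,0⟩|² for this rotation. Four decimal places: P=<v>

Axis–angle → zyz. n̂ = (sinθₙcosφₙ, sinθₙsinφₙ, cosθₙ) = (-0.035390, -0.980215, +0.194744), ω = 1.5450.
R = I cosω + sinω [n̂]ₓ + (1−cosω) n̂n̂ᵀ gives
  R = [+0.027014, -0.160884, -0.986604; +0.228474, +0.961833, -0.150589; +0.973175, -0.221346, +0.062740]
β = atan2(√(R₁₃²+R₂₃²), R₃₃) = 1.508015; α = atan2(R₂₃, R₁₃) mod 2π = 3.293057; γ = atan2(R₃₂, −R₃₁) mod 2π = 3.365235
Split into d^2_{1,0}(β=1.5080) × two z-phases.
With c≡cos(β/2)=0.728951 and s≡sin(β/2)=0.684565, N=[6·1·2·2]^{1/2}=4.898979
k: max(0,(0)−(1))=0 … min(2+(0),2−(1))=1
  k=0: (−1)^1·4.8990/(2)·0.7290^3·0.6846^1 = -0.649511
  k=1: (−1)^2·4.8990/(2)·0.7290^1·0.6846^3 = +0.572821
d^2_{1,0}(1.5080) = -0.649511 +0.572821 = -0.076690
|D^2_{1,0}|² = |d^2_{1,0}(β)|² = (-0.076690)² = 0.005881 (the z-rotation phases have unit modulus)

P=0.0059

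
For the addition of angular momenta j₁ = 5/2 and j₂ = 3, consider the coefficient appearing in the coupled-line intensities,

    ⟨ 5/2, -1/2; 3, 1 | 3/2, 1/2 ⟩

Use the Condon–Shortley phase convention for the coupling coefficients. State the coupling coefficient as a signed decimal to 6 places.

j₁+j₂−J=4  J+j₁−j₂=1  J−j₁+j₂=2  j₁+j₂+J+1=8
(j₁±m₁, j₂±m₂, J±M) = (2,3,4,2,2,1)
P² = 192/35
sum k=2..3:
  [2] +1/8 = 1/8
  [3] −1/6 = -1/6
S = -1/24
C² = P²·S² = 1/105 ; C = -0.097590

−√(1/105) = -0.097590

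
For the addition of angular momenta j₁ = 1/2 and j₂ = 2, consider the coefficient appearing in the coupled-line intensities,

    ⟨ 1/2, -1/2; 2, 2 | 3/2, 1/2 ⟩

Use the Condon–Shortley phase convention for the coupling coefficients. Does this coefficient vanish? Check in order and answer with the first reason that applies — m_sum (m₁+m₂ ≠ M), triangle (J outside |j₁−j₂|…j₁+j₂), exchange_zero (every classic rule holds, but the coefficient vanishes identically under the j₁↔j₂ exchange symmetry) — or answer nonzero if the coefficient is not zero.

m_sum

m-sum: m₁+m₂ = -1/2+2 = 3/2, M = 1/2  ✗ ⇒ coefficient is 0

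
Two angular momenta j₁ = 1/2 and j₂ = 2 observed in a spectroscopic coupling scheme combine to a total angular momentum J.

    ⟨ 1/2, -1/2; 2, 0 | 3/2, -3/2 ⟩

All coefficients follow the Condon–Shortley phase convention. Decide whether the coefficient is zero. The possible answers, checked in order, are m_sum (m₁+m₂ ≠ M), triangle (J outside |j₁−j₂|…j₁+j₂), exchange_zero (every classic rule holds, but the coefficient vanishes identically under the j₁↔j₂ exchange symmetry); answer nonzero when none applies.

m-sum: m₁+m₂ = -1/2+0 = -1/2, M = -3/2  ✗ ⇒ coefficient is 0

m_sum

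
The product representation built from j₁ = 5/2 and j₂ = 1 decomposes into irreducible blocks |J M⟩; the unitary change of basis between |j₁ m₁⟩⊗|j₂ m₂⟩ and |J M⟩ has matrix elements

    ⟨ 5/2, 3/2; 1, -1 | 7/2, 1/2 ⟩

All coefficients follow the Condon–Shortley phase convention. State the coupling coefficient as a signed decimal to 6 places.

triangle: 0!·5!·2!/8! = 240/40320
(j±m)!: 4!·1!·0!·2!·4!·3! = 6912
prefactor² = (2J+1)·Δ·N² = 2304/7
  k=0: +1/(0!·0!·1!·0!·4!·2!) = 1/48
Σ = 1/48  ⇒  CG² = 2304/7·(1/48)² = 1/7
CG = +√(1/7) = +0.377964

+0.377964  (= +√(1/7))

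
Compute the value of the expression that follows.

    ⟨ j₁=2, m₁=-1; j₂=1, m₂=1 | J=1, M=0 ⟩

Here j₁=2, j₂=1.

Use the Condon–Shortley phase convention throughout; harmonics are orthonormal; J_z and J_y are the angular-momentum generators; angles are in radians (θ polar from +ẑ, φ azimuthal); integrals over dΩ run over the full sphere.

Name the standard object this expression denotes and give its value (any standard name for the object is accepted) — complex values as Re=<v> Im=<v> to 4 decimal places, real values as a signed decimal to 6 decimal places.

This is a Clebsch–Gordan (vector-coupling) coefficient.
√[3·2!2!0!/5! · 1!3!2!0!1!1!] = √(6/5)
  +(−1)^2/∏(2,0,1,0,1,0)! = 1/2  (running 1/2)
⟨..|..⟩ = √(6/5)·(1/2) = +0.547723

Clebsch–Gordan coefficient, +√(3/10) ≈ +0.547723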